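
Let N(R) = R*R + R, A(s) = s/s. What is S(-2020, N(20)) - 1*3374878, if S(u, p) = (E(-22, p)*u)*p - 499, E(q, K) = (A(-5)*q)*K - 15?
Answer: 7848566623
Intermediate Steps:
A(s) = 1
E(q, K) = -15 + K*q (E(q, K) = (1*q)*K - 15 = q*K - 15 = K*q - 15 = -15 + K*q)
N(R) = R + R² (N(R) = R² + R = R + R²)
S(u, p) = -499 + p*u*(-15 - 22*p) (S(u, p) = ((-15 + p*(-22))*u)*p - 499 = ((-15 - 22*p)*u)*p - 499 = (u*(-15 - 22*p))*p - 499 = p*u*(-15 - 22*p) - 499 = -499 + p*u*(-15 - 22*p))
S(-2020, N(20)) - 1*3374878 = (-499 - 1*20*(1 + 20)*(-2020)*(15 + 22*(20*(1 + 20)))) - 1*3374878 = (-499 - 1*20*21*(-2020)*(15 + 22*(20*21))) - 3374878 = (-499 - 1*420*(-2020)*(15 + 22*420)) - 3374878 = (-499 - 1*420*(-2020)*(15 + 9240)) - 3374878 = (-499 - 1*420*(-2020)*9255) - 3374878 = (-499 + 7851942000) - 3374878 = 7851941501 - 3374878 = 7848566623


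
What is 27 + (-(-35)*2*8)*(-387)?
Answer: -216693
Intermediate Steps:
27 + (-(-35)*2*8)*(-387) = 27 + (-7*(-10)*8)*(-387) = 27 + (70*8)*(-387) = 27 + 560*(-387) = 27 - 216720 = -216693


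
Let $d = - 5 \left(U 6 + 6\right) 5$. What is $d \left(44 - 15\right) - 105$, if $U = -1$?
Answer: $-105$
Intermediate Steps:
$d = 0$ ($d = - 5 \left(\left(-1\right) 6 + 6\right) 5 = - 5 \left(-6 + 6\right) 5 = \left(-5\right) 0 \cdot 5 = 0 \cdot 5 = 0$)
$d \left(44 - 15\right) - 105 = 0 \left(44 - 15\right) - 105 = 0 \cdot 29 - 105 = 0 - 105 = -105$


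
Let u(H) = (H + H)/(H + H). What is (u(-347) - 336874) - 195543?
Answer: -532416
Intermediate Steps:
u(H) = 1 (u(H) = (2*H)/((2*H)) = (2*H)*(1/(2*H)) = 1)
(u(-347) - 336874) - 195543 = (1 - 336874) - 195543 = -336873 - 195543 = -532416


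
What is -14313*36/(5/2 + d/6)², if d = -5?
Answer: -4637412/25 ≈ -1.8550e+5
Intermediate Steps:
-14313*36/(5/2 + d/6)² = -14313*36/(5/2 - 5/6)² = -14313*36/(5*(½) - 5*⅙)² = -14313*36/(5/2 - ⅚)² = -14313*(6/(5/3))² = -14313*(6*(⅗))² = -14313*(18/5)² = -14313*324/25 = -4637412/25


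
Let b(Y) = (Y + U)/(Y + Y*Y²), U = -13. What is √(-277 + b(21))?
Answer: I*√5966251473/4641 ≈ 16.643*I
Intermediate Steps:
b(Y) = (-13 + Y)/(Y + Y³) (b(Y) = (Y - 13)/(Y + Y*Y²) = (-13 + Y)/(Y + Y³))
√(-277 + b(21)) = √(-277 + (-13 + 21)/(21 + 21³)) = √(-277 + 8/(21 + 9261)) = √(-277 + 8/9282) = √(-277 + (1/9282)*8) = √(-277 + 4/4641) = √(-1285553/4641) = I*√5966251473/4641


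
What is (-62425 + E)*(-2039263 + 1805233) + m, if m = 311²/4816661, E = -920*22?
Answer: 93183556964753671/4816661 ≈ 1.9346e+10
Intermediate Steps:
E = -20240
m = 96721/4816661 (m = 96721*(1/4816661) = 96721/4816661 ≈ 0.020081)
(-62425 + E)*(-2039263 + 1805233) + m = (-62425 - 20240)*(-2039263 + 1805233) + 96721/4816661 = -82665*(-234030) + 96721/4816661 = 19346089950 + 96721/4816661 = 93183556964753671/4816661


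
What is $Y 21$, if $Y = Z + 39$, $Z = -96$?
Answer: $-1197$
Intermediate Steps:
$Y = -57$ ($Y = -96 + 39 = -57$)
$Y 21 = \left(-57\right) 21 = -1197$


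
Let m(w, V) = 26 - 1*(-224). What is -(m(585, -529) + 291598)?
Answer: -291848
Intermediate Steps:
m(w, V) = 250 (m(w, V) = 26 + 224 = 250)
-(m(585, -529) + 291598) = -(250 + 291598) = -1*291848 = -291848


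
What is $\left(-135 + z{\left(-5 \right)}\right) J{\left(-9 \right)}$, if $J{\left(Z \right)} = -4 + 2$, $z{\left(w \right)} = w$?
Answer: $280$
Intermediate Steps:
$J{\left(Z \right)} = -2$
$\left(-135 + z{\left(-5 \right)}\right) J{\left(-9 \right)} = \left(-135 - 5\right) \left(-2\right) = \left(-140\right) \left(-2\right) = 280$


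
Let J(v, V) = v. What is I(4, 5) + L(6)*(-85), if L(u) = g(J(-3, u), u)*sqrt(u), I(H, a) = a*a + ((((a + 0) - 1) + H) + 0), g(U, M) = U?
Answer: 33 + 255*sqrt(6) ≈ 657.62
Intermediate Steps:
I(H, a) = -1 + H + a + a**2 (I(H, a) = a**2 + (((a - 1) + H) + 0) = a**2 + (((-1 + a) + H) + 0) = a**2 + ((-1 + H + a) + 0) = a**2 + (-1 + H + a) = -1 + H + a + a**2)
L(u) = -3*sqrt(u)
I(4, 5) + L(6)*(-85) = (-1 + 4 + 5 + 5**2) - 3*sqrt(6)*(-85) = (-1 + 4 + 5 + 25) + 255*sqrt(6) = 33 + 255*sqrt(6)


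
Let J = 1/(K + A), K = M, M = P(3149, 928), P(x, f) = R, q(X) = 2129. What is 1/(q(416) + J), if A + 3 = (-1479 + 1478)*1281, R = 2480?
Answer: 1196/2546285 ≈ 0.00046970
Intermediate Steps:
P(x, f) = 2480
M = 2480
A = -1284 (A = -3 + (-1479 + 1478)*1281 = -3 - 1*1281 = -3 - 1281 = -1284)
K = 2480
J = 1/1196 (J = 1/(2480 - 1284) = 1/1196 ≈ 0.00083612)
1/(q(416) + J) = 1/(2129 + 1/1196) = 1/(2546285/1196) = 1196/2546285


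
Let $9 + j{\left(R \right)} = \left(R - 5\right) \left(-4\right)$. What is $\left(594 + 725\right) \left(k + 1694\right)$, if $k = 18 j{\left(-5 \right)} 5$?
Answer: $5914396$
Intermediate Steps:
$j{\left(R \right)} = 11 - 4 R$ ($j{\left(R \right)} = -9 + \left(R - 5\right) \left(-4\right) = -9 + \left(-5 + R\right) \left(-4\right) = -9 - \left(-20 + 4 R\right) = 11 - 4 R$)
$k = 2790$ ($k = 18 \left(11 - -20\right) 5 = 18 \left(11 + 20\right) 5 = 18 \cdot 31 \cdot 5 = 558 \cdot 5 = 2790$)
$\left(594 + 725\right) \left(k + 1694\right) = \left(594 + 725\right) \left(2790 + 1694\right) = 1319 \cdot 4484 = 5914396$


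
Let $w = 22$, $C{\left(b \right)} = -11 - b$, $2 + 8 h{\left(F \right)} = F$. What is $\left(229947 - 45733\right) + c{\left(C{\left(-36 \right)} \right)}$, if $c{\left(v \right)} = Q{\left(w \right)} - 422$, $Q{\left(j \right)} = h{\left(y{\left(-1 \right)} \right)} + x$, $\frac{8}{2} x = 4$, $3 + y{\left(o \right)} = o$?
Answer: $\frac{735169}{4} \approx 1.8379 \cdot 10^{5}$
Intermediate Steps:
$y{\left(o \right)} = -3 + o$
$h{\left(F \right)} = - \frac{1}{4} + \frac{F}{8}$
$x = 1$ ($x = \frac{1}{4} \cdot 4 = 1$)
$Q{\left(j \right)} = \frac{1}{4}$ ($Q{\left(j \right)} = \left(- \frac{1}{4} + \frac{-3 - 1}{8}\right) + 1 = \left(- \frac{1}{4} + \frac{1}{8} \left(-4\right)\right) + 1 = \left(- \frac{1}{4} - \frac{1}{2}\right) + 1 = - \frac{3}{4} + 1 = \frac{1}{4}$)
$c{\left(v \right)} = - \frac{1687}{4}$ ($c{\left(v \right)} = \frac{1}{4} - 422 = - \frac{1687}{4}$)
$\left(229947 - 45733\right) + c{\left(C{\left(-36 \right)} \right)} = \left(229947 - 45733\right) - \frac{1687}{4} = 184214 - \frac{1687}{4} = \frac{735169}{4}$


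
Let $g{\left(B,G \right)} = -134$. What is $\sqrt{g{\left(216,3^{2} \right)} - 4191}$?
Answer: $5 i \sqrt{173} \approx 65.765 i$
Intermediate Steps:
$\sqrt{g{\left(216,3^{2} \right)} - 4191} = \sqrt{-134 - 4191} = \sqrt{-4325} = 5 i \sqrt{173}$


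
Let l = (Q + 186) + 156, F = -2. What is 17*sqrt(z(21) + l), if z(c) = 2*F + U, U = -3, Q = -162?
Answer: 17*sqrt(173) ≈ 223.60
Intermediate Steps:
l = 180 (l = (-162 + 186) + 156 = 24 + 156 = 180)
z(c) = -7 (z(c) = 2*(-2) - 3 = -4 - 3 = -7)
17*sqrt(z(21) + l) = 17*sqrt(-7 + 180) = 17*sqrt(173)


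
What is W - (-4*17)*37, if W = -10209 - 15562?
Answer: -23255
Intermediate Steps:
W = -25771
W - (-4*17)*37 = -25771 - (-4*17)*37 = -25771 - (-68)*37 = -25771 - 1*(-2516) = -25771 + 2516 = -23255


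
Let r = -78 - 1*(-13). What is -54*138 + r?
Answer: -7517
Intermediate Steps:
r = -65 (r = -78 + 13 = -65)
-54*138 + r = -54*138 - 65 = -7452 - 65 = -7517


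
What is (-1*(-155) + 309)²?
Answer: 215296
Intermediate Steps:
(-1*(-155) + 309)² = (155 + 309)² = 464² = 215296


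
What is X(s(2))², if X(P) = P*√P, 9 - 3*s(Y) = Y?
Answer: 343/27 ≈ 12.704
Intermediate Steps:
s(Y) = 3 - Y/3
X(P) = P^(3/2)
X(s(2))² = ((3 - ⅓*2)^(3/2))² = ((3 - ⅔)^(3/2))² = ((7/3)^(3/2))² = (7*√21/9)² = 343/27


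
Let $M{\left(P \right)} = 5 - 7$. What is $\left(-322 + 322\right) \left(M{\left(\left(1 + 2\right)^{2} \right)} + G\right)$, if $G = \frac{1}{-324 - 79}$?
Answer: $0$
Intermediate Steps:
$G = - \frac{1}{403}$ ($G = \frac{1}{-403} = - \frac{1}{403} \approx -0.0024814$)
$M{\left(P \right)} = -2$
$\left(-322 + 322\right) \left(M{\left(\left(1 + 2\right)^{2} \right)} + G\right) = \left(-322 + 322\right) \left(-2 - \frac{1}{403}\right) = 0 \left(- \frac{807}{403}\right) = 0$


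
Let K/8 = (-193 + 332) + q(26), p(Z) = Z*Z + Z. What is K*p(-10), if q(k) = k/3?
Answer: 106320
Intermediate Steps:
q(k) = k/3 (q(k) = k*(⅓) = k/3)
p(Z) = Z + Z² (p(Z) = Z² + Z = Z + Z²)
K = 3544/3 (K = 8*((-193 + 332) + (⅓)*26) = 8*(139 + 26/3) = 8*(443/3) = 3544/3 ≈ 1181.3)
K*p(-10) = 3544*(-10*(1 - 10))/3 = 3544*(-10*(-9))/3 = (3544/3)*90 = 106320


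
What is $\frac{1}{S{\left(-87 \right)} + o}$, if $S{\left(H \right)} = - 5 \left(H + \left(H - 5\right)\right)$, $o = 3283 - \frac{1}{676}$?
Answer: $\frac{676}{2824327} \approx 0.00023935$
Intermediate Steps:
$o = \frac{2219307}{676}$ ($o = 3283 - \frac{1}{676} = \frac{2219307}{676} \approx 3283.0$)
$S{\left(H \right)} = 25 - 10 H$ ($S{\left(H \right)} = - 5 \left(H + \left(H - 5\right)\right) = - 5 \left(H + \left(-5 + H\right)\right) = - 5 \left(-5 + 2 H\right) = 25 - 10 H$)
$\frac{1}{S{\left(-87 \right)} + o} = \frac{1}{\left(25 - -870\right) + \frac{2219307}{676}} = \frac{1}{\left(25 + 870\right) + \frac{2219307}{676}} = \frac{1}{895 + \frac{2219307}{676}} = \frac{1}{\frac{2824327}{676}} = \frac{676}{2824327}$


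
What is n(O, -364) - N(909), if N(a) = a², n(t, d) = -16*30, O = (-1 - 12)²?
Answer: -826761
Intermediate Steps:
O = 169 (O = (-13)² = 169)
n(t, d) = -480
n(O, -364) - N(909) = -480 - 1*909² = -480 - 1*826281 = -480 - 826281 = -826761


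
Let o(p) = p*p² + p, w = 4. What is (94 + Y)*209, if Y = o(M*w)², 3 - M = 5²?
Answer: 97085523042046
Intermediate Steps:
M = -22 (M = 3 - 1*5² = 3 - 1*25 = 3 - 25 = -22)
o(p) = p + p³ (o(p) = p³ + p = p + p³)
Y = 464524033600 (Y = (-22*4 + (-22*4)³)² = (-88 + (-88)³)² = (-88 - 681472)² = (-681560)² = 464524033600)
(94 + Y)*209 = (94 + 464524033600)*209 = 464524033694*209 = 97085523042046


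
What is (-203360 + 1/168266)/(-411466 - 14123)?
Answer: 11406191253/23870719558 ≈ 0.47783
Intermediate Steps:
(-203360 + 1/168266)/(-411466 - 14123) = (-203360 + 1/168266)/(-425589) = -34218573759/168266*(-1/425589) = 11406191253/23870719558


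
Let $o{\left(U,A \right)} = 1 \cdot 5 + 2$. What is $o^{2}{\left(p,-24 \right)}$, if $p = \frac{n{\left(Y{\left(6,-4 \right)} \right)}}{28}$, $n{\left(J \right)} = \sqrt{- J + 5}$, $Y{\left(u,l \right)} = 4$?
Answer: $49$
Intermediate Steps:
$n{\left(J \right)} = \sqrt{5 - J}$
$p = \frac{1}{28}$ ($p = \frac{\sqrt{5 - 4}}{28} = \sqrt{5 - 4} \cdot \frac{1}{28} = \sqrt{1} \cdot \frac{1}{28} = 1 \cdot \frac{1}{28} = \frac{1}{28} \approx 0.035714$)
$o{\left(U,A \right)} = 7$ ($o{\left(U,A \right)} = 5 + 2 = 7$)
$o^{2}{\left(p,-24 \right)} = 7^{2} = 49$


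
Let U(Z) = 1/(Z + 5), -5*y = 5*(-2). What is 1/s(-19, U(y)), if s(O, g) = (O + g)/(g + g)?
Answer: -1/66 ≈ -0.015152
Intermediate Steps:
y = 2 (y = -(-2) = -1/5*(-10) = 2)
U(Z) = 1/(5 + Z)
s(O, g) = (O + g)/(2*g) (s(O, g) = (O + g)/((2*g)) = (O + g)*(1/(2*g)) = (O + g)/(2*g))
1/s(-19, U(y)) = 1/((-19 + 1/(5 + 2))/(2*(1/(5 + 2)))) = 1/((-19 + 1/7)/(2*(1/7))) = 1/((1/2)*7*(-132/7)) = 1/(-66) = -1/66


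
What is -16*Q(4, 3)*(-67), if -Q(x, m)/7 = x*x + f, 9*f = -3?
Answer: -352688/3 ≈ -1.1756e+5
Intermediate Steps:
f = -1/3 (f = (1/9)*(-3) = -1/3 ≈ -0.33333)
Q(x, m) = 7/3 - 7*x**2 (Q(x, m) = -7*(x*x - 1/3) = -7*(x**2 - 1/3) = -7*(-1/3 + x**2) = 7/3 - 7*x**2)
-16*Q(4, 3)*(-67) = -16*(7/3 - 7*4**2)*(-67) = -16*(7/3 - 7*16)*(-67) = -16*(7/3 - 112)*(-67) = -16*(-329/3)*(-67) = (5264/3)*(-67) = -352688/3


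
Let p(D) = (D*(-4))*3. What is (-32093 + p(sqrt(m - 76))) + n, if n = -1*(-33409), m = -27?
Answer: 1316 - 12*I*sqrt(103) ≈ 1316.0 - 121.79*I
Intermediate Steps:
p(D) = -12*D (p(D) = -4*D*3 = -12*D)
n = 33409
(-32093 + p(sqrt(m - 76))) + n = (-32093 - 12*sqrt(-27 - 76)) + 33409 = (-32093 - 12*I*sqrt(103)) + 33409 = 1316 - 12*I*sqrt(103)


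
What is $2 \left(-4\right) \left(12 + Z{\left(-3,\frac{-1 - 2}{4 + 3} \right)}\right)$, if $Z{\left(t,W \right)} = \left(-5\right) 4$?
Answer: $64$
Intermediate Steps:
$Z{\left(t,W \right)} = -20$
$2 \left(-4\right) \left(12 + Z{\left(-3,\frac{-1 - 2}{4 + 3} \right)}\right) = 2 \left(-4\right) \left(12 - 20\right) = \left(-8\right) \left(-8\right) = 64$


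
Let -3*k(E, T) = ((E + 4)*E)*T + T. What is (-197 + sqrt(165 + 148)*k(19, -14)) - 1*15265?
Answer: -15462 + 2044*sqrt(313) ≈ 20700.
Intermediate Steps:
k(E, T) = -T/3 - E*T*(4 + E)/3 (k(E, T) = -(((E + 4)*E)*T + T)/3 = -(((4 + E)*E)*T + T)/3 = -((E*(4 + E))*T + T)/3 = -(E*T*(4 + E) + T)/3 = -(T + E*T*(4 + E))/3 = -T/3 - E*T*(4 + E)/3)
(-197 + sqrt(165 + 148)*k(19, -14)) - 1*15265 = (-197 + sqrt(165 + 148)*(-1/3*(-14)*(1 + 19**2 + 4*19))) - 1*15265 = (-197 + sqrt(313)*(-1/3*(-14)*(1 + 361 + 76))) - 15265 = (-197 + sqrt(313)*(-1/3*(-14)*438)) - 15265 = (-197 + sqrt(313)*2044) - 15265 = (-197 + 2044*sqrt(313)) - 15265 = -15462 + 2044*sqrt(313)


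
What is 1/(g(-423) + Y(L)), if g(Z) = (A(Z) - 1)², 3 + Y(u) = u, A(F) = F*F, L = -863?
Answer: 1/32015228318 ≈ 3.1235e-11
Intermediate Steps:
A(F) = F²
Y(u) = -3 + u
g(Z) = (-1 + Z²)² (g(Z) = (Z² - 1)² = (-1 + Z²)²)
1/(g(-423) + Y(L)) = 1/((-1 + (-423)²)² + (-3 - 863)) = 1/((-1 + 178929)² - 866) = 1/(178928² - 866) = 1/(32015229184 - 866) = 1/32015228318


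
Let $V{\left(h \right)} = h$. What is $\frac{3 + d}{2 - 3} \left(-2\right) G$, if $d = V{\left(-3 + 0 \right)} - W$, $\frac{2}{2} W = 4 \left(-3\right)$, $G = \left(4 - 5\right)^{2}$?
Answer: $24$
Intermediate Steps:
$G = 1$ ($G = \left(-1\right)^{2} = 1$)
$W = -12$ ($W = 4 \left(-3\right) = -12$)
$d = 9$ ($d = \left(-3 + 0\right) - -12 = -3 + 12 = 9$)
$\frac{3 + d}{2 - 3} \left(-2\right) G = \frac{3 + 9}{2 - 3} \left(-2\right) 1 = \frac{12}{-1} \left(-2\right) 1 = 12 \left(-1\right) \left(-2\right) 1 = \left(-12\right) \left(-2\right) 1 = 24 \cdot 1 = 24$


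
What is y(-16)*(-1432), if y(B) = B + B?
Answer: 45824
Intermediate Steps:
y(B) = 2*B
y(-16)*(-1432) = (2*(-16))*(-1432) = -32*(-1432) = 45824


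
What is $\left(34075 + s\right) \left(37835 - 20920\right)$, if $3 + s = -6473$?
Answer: $466837085$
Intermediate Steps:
$s = -6476$ ($s = -3 - 6473 = -6476$)
$\left(34075 + s\right) \left(37835 - 20920\right) = \left(34075 - 6476\right) \left(37835 - 20920\right) = 27599 \cdot 16915 = 466837085$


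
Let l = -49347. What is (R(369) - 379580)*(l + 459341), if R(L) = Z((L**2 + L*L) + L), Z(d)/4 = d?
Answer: 291581172896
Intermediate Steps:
Z(d) = 4*d
R(L) = 4*L + 8*L**2 (R(L) = 4*((L**2 + L*L) + L) = 4*((L**2 + L**2) + L) = 4*(2*L**2 + L) = 4*(L + 2*L**2) = 4*L + 8*L**2)
(R(369) - 379580)*(l + 459341) = (4*369*(1 + 2*369) - 379580)*(-49347 + 459341) = (4*369*(1 + 738) - 379580)*409994 = (4*369*739 - 379580)*409994 = (1090764 - 379580)*409994 = 711184*409994 = 291581172896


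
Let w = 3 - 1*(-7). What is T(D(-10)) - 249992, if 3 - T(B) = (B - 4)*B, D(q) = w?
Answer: -250049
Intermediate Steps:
w = 10 (w = 3 + 7 = 10)
D(q) = 10
T(B) = 3 - B*(-4 + B) (T(B) = 3 - (B - 4)*B = 3 - (-4 + B)*B = 3 - B*(-4 + B))
T(D(-10)) - 249992 = (3 - 1*10² + 4*10) - 249992 = (3 - 1*100 + 40) - 249992 = (3 - 100 + 40) - 249992 = -57 - 249992 = -250049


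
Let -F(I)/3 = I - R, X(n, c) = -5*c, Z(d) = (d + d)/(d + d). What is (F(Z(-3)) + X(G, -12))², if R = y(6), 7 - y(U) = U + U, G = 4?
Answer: 1764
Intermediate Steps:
y(U) = 7 - 2*U (y(U) = 7 - (U + U) = 7 - 2*U)
R = -5 (R = 7 - 2*6 = 7 - 12 = -5)
Z(d) = 1 (Z(d) = (2*d)/((2*d)) = (2*d)*(1/(2*d)) = 1)
F(I) = -15 - 3*I (F(I) = -3*(I - 1*(-5)) = -3*(I + 5) = -3*(5 + I) = -15 - 3*I)
(F(Z(-3)) + X(G, -12))² = ((-15 - 3*1) - 5*(-12))² = ((-15 - 3) + 60)² = (-18 + 60)² = 42² = 1764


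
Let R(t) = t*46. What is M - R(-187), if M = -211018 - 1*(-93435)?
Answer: -108981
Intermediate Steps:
R(t) = 46*t
M = -117583 (M = -211018 + 93435 = -117583)
M - R(-187) = -117583 - 46*(-187) = -117583 - 1*(-8602) = -117583 + 8602 = -108981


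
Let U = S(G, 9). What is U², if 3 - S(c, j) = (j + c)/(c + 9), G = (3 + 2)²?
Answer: 4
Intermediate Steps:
G = 25 (G = 5² = 25)
S(c, j) = 3 - (c + j)/(9 + c) (S(c, j) = 3 - (j + c)/(c + 9) = 3 - (c + j)/(9 + c))
U = 2 (U = (27 - 1*9 + 2*25)/(9 + 25) = (27 - 9 + 50)/34 = (1/34)*68 = 2)
U² = 2² = 4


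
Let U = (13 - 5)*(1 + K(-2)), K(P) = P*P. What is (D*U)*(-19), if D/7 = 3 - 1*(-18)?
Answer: -111720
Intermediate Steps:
K(P) = P**2
U = 40 (U = (13 - 5)*(1 + (-2)**2) = 8*(1 + 4) = 8*5 = 40)
D = 147 (D = 7*(3 - 1*(-18)) = 7*(3 + 18) = 7*21 = 147)
(D*U)*(-19) = (147*40)*(-19) = 5880*(-19) = -111720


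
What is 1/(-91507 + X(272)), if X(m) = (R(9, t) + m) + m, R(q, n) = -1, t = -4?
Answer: -1/90964 ≈ -1.0993e-5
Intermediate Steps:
X(m) = -1 + 2*m (X(m) = (-1 + m) + m = -1 + 2*m)
1/(-91507 + X(272)) = 1/(-91507 + (-1 + 2*272)) = 1/(-91507 + (-1 + 544)) = 1/(-91507 + 543) = 1/(-90964) = -1/90964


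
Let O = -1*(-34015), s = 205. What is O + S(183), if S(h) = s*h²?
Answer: 6899260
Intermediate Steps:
O = 34015
S(h) = 205*h²
O + S(183) = 34015 + 205*183² = 34015 + 205*33489 = 34015 + 6865245 = 6899260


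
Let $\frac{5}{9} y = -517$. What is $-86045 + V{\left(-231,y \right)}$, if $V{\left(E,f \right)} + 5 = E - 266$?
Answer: $-86547$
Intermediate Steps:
$y = - \frac{4653}{5}$ ($y = \frac{9}{5} \left(-517\right) = - \frac{4653}{5} \approx -930.6$)
$V{\left(E,f \right)} = -271 + E$ ($V{\left(E,f \right)} = -5 + \left(E - 266\right) = -5 + \left(-266 + E\right) = -271 + E$)
$-86045 + V{\left(-231,y \right)} = -86045 - 502 = -86547$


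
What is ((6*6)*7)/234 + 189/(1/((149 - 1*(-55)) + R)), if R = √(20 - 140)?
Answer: 501242/13 + 378*I*√30 ≈ 38557.0 + 2070.4*I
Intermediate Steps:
R = 2*I*√30 (R = √(-120) = 2*I*√30 ≈ 10.954*I)
((6*6)*7)/234 + 189/(1/((149 - 1*(-55)) + R)) = ((6*6)*7)/234 + 189/(1/((149 - 1*(-55)) + 2*I*√30)) = (36*7)*(1/234) + 189/(1/((149 + 55) + 2*I*√30)) = 252*(1/234) + 189/(1/(204 + 2*I*√30)) = 14/13 + 189*(204 + 2*I*√30) = 14/13 + (38556 + 378*I*√30) = 501242/13 + 378*I*√30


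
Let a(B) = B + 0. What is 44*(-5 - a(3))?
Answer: -352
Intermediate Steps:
a(B) = B
44*(-5 - a(3)) = 44*(-5 - 1*3) = 44*(-5 - 3) = 44*(-8) = -352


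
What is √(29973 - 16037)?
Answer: 4*√871 ≈ 118.05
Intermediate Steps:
√(29973 - 16037) = √13936 = 4*√871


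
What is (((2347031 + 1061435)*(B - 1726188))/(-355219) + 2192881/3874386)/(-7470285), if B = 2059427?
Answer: 880131559883442085/2056204194242466438 ≈ 0.42804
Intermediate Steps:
(((2347031 + 1061435)*(B - 1726188))/(-355219) + 2192881/3874386)/(-7470285) = (((2347031 + 1061435)*(2059427 - 1726188))/(-355219) + 2192881/3874386)/(-7470285) = ((3408466*333239)*(-1/355219) + 2192881*(1/3874386))*(-1/7470285) = (1135833801374*(-1/355219) + 2192881/3874386)*(-1/7470285) = (-1135833801374/355219 + 2192881/3874386)*(-1/7470285) = -4400657799417210425/1376255520534*(-1/7470285) = 880131559883442085/2056204194242466438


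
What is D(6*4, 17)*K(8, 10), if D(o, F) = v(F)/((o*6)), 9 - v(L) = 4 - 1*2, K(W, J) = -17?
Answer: -119/144 ≈ -0.82639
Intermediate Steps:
v(L) = 7 (v(L) = 9 - (4 - 1*2) = 9 - (4 - 2) = 9 - 1*2 = 9 - 2 = 7)
D(o, F) = 7/(6*o) (D(o, F) = 7/((o*6)) = 7/((6*o)) = 7*(1/(6*o)) = 7/(6*o))
D(6*4, 17)*K(8, 10) = (7/(6*((6*4))))*(-17) = ((7/6)/24)*(-17) = ((7/6)*(1/24))*(-17) = (7/144)*(-17) = -119/144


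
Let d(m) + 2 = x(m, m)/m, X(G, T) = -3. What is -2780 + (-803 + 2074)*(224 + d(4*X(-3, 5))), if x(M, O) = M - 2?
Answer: 1685189/6 ≈ 2.8087e+5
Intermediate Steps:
x(M, O) = -2 + M
d(m) = -2 + (-2 + m)/m
-2780 + (-803 + 2074)*(224 + d(4*X(-3, 5))) = -2780 + (-803 + 2074)*(224 + (-2 - 4*(-3))/((4*(-3)))) = -2780 + 1271*(224 + (-2 - 1*(-12))/(-12)) = -2780 + 1271*(224 - (-2 + 12)/12) = -2780 + 1271*(224 - 1/12*10) = -2780 + 1271*(224 - ⅚) = -2780 + 1271*(1339/6) = -2780 + 1701869/6 = 1685189/6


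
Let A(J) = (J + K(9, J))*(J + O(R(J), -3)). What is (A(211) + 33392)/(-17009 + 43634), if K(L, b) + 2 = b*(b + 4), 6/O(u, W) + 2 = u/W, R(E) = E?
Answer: 139541498/385175 ≈ 362.28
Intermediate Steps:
O(u, W) = 6/(-2 + u/W)
K(L, b) = -2 + b*(4 + b) (K(L, b) = -2 + b*(b + 4) = -2 + b*(4 + b))
A(J) = (J - 18/(6 + J))*(-2 + J**2 + 5*J) (A(J) = (J + (-2 + J**2 + 4*J))*(J + 6*(-3)/(J - 2*(-3))) = (-2 + J**2 + 5*J)*(J + 6*(-3)/(J + 6)) = (-2 + J**2 + 5*J)*(J + 6*(-3)/(6 + J)) = (-2 + J**2 + 5*J)*(J - 18/(6 + J)) = (J - 18/(6 + J))*(-2 + J**2 + 5*J))
(A(211) + 33392)/(-17009 + 43634) = ((36 + 211**4 - 102*211 + 10*211**2 + 11*211**3)/(6 + 211) + 33392)/(-17009 + 43634) = ((36 + 1982119441 - 21522 + 10*44521 + 11*9393931)/217 + 33392)/26625 = ((36 + 1982119441 - 21522 + 445210 + 103333241)/217 + 33392)*(1/26625) = ((1/217)*2085876406 + 33392)*(1/26625) = (2085876406/217 + 33392)*(1/26625) = (2093122470/217)*(1/26625) = 139541498/385175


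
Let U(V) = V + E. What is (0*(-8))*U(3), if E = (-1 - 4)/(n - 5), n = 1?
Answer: 0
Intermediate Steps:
E = 5/4 (E = (-1 - 4)/(1 - 5) = -5/(-4) = -5*(-1/4) = 5/4 ≈ 1.2500)
U(V) = 5/4 + V (U(V) = V + 5/4 = 5/4 + V)
(0*(-8))*U(3) = (0*(-8))*(5/4 + 3) = 0*(17/4) = 0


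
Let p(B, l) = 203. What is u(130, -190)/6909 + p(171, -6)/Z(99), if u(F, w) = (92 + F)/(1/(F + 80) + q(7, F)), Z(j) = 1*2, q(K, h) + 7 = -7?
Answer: 196282553/1933862 ≈ 101.50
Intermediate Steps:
q(K, h) = -14 (q(K, h) = -7 - 7 = -14)
Z(j) = 2
u(F, w) = (92 + F)/(-14 + 1/(80 + F)) (u(F, w) = (92 + F)/(1/(F + 80) - 14) = (92 + F)/(1/(80 + F) - 14) = (92 + F)/(-14 + 1/(80 + F)))
u(130, -190)/6909 + p(171, -6)/Z(99) = ((7360 + 130² + 172*130)/(-1119 - 14*130))/6909 + 203/2 = ((7360 + 16900 + 22360)/(-1119 - 1820))*(1/6909) + 203*(½) = (46620/(-2939))*(1/6909) + 203/2 = -1/2939*46620*(1/6909) + 203/2 = -46620/2939*1/6909 + 203/2 = -2220/966931 + 203/2 = 196282553/1933862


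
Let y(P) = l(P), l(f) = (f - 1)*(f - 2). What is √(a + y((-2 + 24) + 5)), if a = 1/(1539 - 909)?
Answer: √28665070/210 ≈ 25.495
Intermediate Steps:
l(f) = (-1 + f)*(-2 + f)
y(P) = 2 + P² - 3*P
a = 1/630 ≈ 0.0015873
√(a + y((-2 + 24) + 5)) = √(1/630 + (2 + ((-2 + 24) + 5)² - 3*((-2 + 24) + 5))) = √(1/630 + (2 + (22 + 5)² - 3*(22 + 5))) = √(1/630 + (2 + 27² - 3*27)) = √(1/630 + (2 + 729 - 81)) = √(1/630 + 650) = √(409501/630) = √28665070/210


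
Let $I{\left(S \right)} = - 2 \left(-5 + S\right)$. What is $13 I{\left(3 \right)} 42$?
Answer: $2184$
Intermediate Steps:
$I{\left(S \right)} = 10 - 2 S$
$13 I{\left(3 \right)} 42 = 13 \left(10 - 6\right) 42 = 13 \cdot 4 \cdot 42 = 52 \cdot 42 = 2184$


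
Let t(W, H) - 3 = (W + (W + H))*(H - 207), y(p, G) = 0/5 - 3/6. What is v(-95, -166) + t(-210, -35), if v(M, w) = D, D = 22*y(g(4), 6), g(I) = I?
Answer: 110102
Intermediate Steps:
y(p, G) = -½ (y(p, G) = 0*(⅕) - 3*⅙ = 0 - ½ = -½)
t(W, H) = 3 + (-207 + H)*(H + 2*W) (t(W, H) = 3 + (W + (W + H))*(H - 207) = 3 + (W + (H + W))*(-207 + H) = 3 + (H + 2*W)*(-207 + H) = 3 + (-207 + H)*(H + 2*W))
D = -11 (D = 22*(-½) = -11)
v(M, w) = -11
v(-95, -166) + t(-210, -35) = -11 + (3 + (-35)² - 414*(-210) - 207*(-35) + 2*(-35)*(-210)) = -11 + (3 + 1225 + 86940 + 7245 + 14700) = -11 + 110113 = 110102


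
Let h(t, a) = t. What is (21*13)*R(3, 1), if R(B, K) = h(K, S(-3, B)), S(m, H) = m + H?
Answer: 273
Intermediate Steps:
S(m, H) = H + m
R(B, K) = K
(21*13)*R(3, 1) = (21*13)*1 = 273*1 = 273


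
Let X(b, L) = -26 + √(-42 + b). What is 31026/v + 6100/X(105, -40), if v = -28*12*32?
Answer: -287381023/1098496 - 18300*√7/613 ≈ -340.60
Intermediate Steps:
v = -10752 (v = -336*32 = -10752)
31026/v + 6100/X(105, -40) = 31026/(-10752) + 6100/(-26 + √(-42 + 105)) = 31026*(-1/10752) + 6100/(-26 + √63) = -5171/1792 + 6100/(-26 + 3*√7)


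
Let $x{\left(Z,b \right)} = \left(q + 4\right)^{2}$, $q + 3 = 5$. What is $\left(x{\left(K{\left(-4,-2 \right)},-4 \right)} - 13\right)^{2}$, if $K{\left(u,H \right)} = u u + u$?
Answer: $529$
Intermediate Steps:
$q = 2$ ($q = -3 + 5 = 2$)
$K{\left(u,H \right)} = u + u^{2}$ ($K{\left(u,H \right)} = u^{2} + u = u + u^{2}$)
$x{\left(Z,b \right)} = 36$ ($x{\left(Z,b \right)} = \left(2 + 4\right)^{2} = 6^{2} = 36$)
$\left(x{\left(K{\left(-4,-2 \right)},-4 \right)} - 13\right)^{2} = \left(36 - 13\right)^{2} = 23^{2} = 529$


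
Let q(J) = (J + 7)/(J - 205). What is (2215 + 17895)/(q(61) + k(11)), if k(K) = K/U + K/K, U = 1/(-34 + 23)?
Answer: -723960/4337 ≈ -166.93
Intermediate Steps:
U = -1/11 (U = 1/(-11) = -1/11 ≈ -0.090909)
q(J) = (7 + J)/(-205 + J)
k(K) = 1 - 11*K (k(K) = K/(-1/11) + K/K = K*(-11) + 1 = -11*K + 1 = 1 - 11*K)
(2215 + 17895)/(q(61) + k(11)) = (2215 + 17895)/((7 + 61)/(-205 + 61) + (1 - 11*11)) = 20110/(68/(-144) + (1 - 121)) = 20110/(-1/144*68 - 120) = 20110/(-17/36 - 120) = 20110/(-4337/36) = 20110*(-36/4337) = -723960/4337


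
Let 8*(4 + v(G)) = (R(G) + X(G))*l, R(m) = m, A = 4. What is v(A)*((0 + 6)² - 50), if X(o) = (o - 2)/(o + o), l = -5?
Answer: 1491/16 ≈ 93.188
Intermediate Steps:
X(o) = (-2 + o)/(2*o) (X(o) = (-2 + o)/((2*o)) = (-2 + o)*(1/(2*o)) = (-2 + o)/(2*o))
v(G) = -4 - 5*G/8 - 5*(-2 + G)/(16*G) (v(G) = -4 + ((G + (-2 + G)/(2*G))*(-5))/8 = -4 + (-5*G - 5*(-2 + G)/(2*G))/8 = -4 + (-5*G/8 - 5*(-2 + G)/(16*G)) = -4 - 5*G/8 - 5*(-2 + G)/(16*G))
v(A)*((0 + 6)² - 50) = ((1/16)*(10 - 69*4 - 10*4²)/4)*((0 + 6)² - 50) = ((1/16)*(¼)*(10 - 276 - 10*16))*(6² - 50) = ((1/16)*(¼)*(10 - 276 - 160))*(36 - 50) = ((1/16)*(¼)*(-426))*(-14) = -213/32*(-14) = 1491/16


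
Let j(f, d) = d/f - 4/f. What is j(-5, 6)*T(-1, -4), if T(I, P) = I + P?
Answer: 2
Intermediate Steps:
j(f, d) = -4/f + d/f
j(-5, 6)*T(-1, -4) = ((-4 + 6)/(-5))*(-1 - 4) = -⅕*2*(-5) = -⅖*(-5) = 2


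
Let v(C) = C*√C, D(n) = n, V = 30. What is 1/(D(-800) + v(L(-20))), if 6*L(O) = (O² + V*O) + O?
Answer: -108/93055 + 33*I*√330/1861100 ≈ -0.0011606 + 0.00032211*I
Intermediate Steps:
L(O) = O²/6 + 31*O/6 (L(O) = ((O² + 30*O) + O)/6 = (O² + 31*O)/6 = O²/6 + 31*O/6)
v(C) = C^(3/2)
1/(D(-800) + v(L(-20))) = 1/(-800 + ((⅙)*(-20)*(31 - 20))^(3/2)) = 1/(-800 + ((⅙)*(-20)*11)^(3/2)) = 1/(-800 + (-110/3)^(3/2)) = 1/(-800 - 110*I*√330/9)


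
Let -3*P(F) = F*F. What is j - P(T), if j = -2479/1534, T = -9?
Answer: 38939/1534 ≈ 25.384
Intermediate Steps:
j = -2479/1534 (j = -2479*1/1534 = -2479/1534 ≈ -1.6160)
P(F) = -F**2/3 (P(F) = -F*F/3 = -F**2/3)
j - P(T) = -2479/1534 - (-1)*(-9)**2/3 = -2479/1534 - (-1)*81/3 = -2479/1534 - 1*(-27) = -2479/1534 + 27 = 38939/1534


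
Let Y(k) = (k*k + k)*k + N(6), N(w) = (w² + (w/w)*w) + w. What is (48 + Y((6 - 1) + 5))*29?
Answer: 34684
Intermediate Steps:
N(w) = w² + 2*w (N(w) = (w² + 1*w) + w = (w² + w) + w = (w + w²) + w = w² + 2*w)
Y(k) = 48 + k*(k + k²) (Y(k) = (k*k + k)*k + 6*(2 + 6) = (k² + k)*k + 6*8 = (k + k²)*k + 48 = k*(k + k²) + 48 = 48 + k*(k + k²))
(48 + Y((6 - 1) + 5))*29 = (48 + (48 + ((6 - 1) + 5)² + ((6 - 1) + 5)³))*29 = (48 + (48 + (5 + 5)² + (5 + 5)³))*29 = (48 + (48 + 10² + 10³))*29 = (48 + (48 + 100 + 1000))*29 = (48 + 1148)*29 = 1196*29 = 34684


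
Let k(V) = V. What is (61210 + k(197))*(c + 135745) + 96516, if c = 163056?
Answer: 18348569523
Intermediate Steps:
(61210 + k(197))*(c + 135745) + 96516 = (61210 + 197)*(163056 + 135745) + 96516 = 61407*298801 + 96516 = 18348473007 + 96516 = 18348569523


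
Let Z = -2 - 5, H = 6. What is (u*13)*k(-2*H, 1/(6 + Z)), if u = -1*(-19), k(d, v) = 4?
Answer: 988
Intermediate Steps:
Z = -7
u = 19
(u*13)*k(-2*H, 1/(6 + Z)) = (19*13)*4 = 247*4 = 988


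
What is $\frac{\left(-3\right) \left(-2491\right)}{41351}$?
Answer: $\frac{7473}{41351} \approx 0.18072$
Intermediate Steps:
$\frac{\left(-3\right) \left(-2491\right)}{41351} = 7473 \cdot \frac{1}{41351} = \frac{7473}{41351}$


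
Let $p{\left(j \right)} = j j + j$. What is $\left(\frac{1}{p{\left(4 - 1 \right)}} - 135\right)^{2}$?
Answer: $\frac{2621161}{144} \approx 18203.0$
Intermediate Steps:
$p{\left(j \right)} = j + j^{2}$ ($p{\left(j \right)} = j^{2} + j = j + j^{2}$)
$\left(\frac{1}{p{\left(4 - 1 \right)}} - 135\right)^{2} = \left(\frac{1}{\left(4 - 1\right) \left(1 + \left(4 - 1\right)\right)} - 135\right)^{2} = \left(\frac{1}{3 \left(1 + 3\right)} - 135\right)^{2} = \left(\frac{1}{3 \cdot 4} - 135\right)^{2} = \left(\frac{1}{12} - 135\right)^{2} = \left(- \frac{1619}{12}\right)^{2} = \frac{2621161}{144}$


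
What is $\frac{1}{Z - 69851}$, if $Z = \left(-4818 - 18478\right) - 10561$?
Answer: $- \frac{1}{103708} \approx -9.6425 \cdot 10^{-6}$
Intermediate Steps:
$Z = -33857$ ($Z = -23296 - 10561 = -33857$)
$\frac{1}{Z - 69851} = \frac{1}{-33857 - 69851} = \frac{1}{-103708} = - \frac{1}{103708}$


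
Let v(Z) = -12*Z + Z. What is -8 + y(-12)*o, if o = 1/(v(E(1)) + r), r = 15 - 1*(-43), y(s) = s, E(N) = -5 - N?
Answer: -251/31 ≈ -8.0968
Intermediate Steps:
r = 58 (r = 15 + 43 = 58)
v(Z) = -11*Z
o = 1/124 (o = 1/(-11*(-5 - 1*1) + 58) = 1/(-11*(-5 - 1) + 58) = 1/(-11*(-6) + 58) = 1/(66 + 58) = 1/124 ≈ 0.0080645)
-8 + y(-12)*o = -8 - 12*1/124 = -8 - 3/31 = -251/31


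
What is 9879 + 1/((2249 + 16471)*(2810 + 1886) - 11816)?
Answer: 868337466217/87897304 ≈ 9879.0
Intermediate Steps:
9879 + 1/((2249 + 16471)*(2810 + 1886) - 11816) = 9879 + 1/(18720*4696 - 11816) = 9879 + 1/(87909120 - 11816) = 9879 + 1/87897304 = 868337466217/87897304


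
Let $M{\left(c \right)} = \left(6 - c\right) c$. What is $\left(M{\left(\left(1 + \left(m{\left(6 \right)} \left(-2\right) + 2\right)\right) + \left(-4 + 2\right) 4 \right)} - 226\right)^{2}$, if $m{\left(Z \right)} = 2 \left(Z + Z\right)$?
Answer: $11242609$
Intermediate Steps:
$m{\left(Z \right)} = 4 Z$ ($m{\left(Z \right)} = 2 \cdot 2 Z = 4 Z$)
$M{\left(c \right)} = c \left(6 - c\right)$
$\left(M{\left(\left(1 + \left(m{\left(6 \right)} \left(-2\right) + 2\right)\right) + \left(-4 + 2\right) 4 \right)} - 226\right)^{2} = \left(\left(\left(1 + \left(4 \cdot 6 \left(-2\right) + 2\right)\right) + \left(-4 + 2\right) 4\right) \left(6 - \left(\left(1 + \left(4 \cdot 6 \left(-2\right) + 2\right)\right) + \left(-4 + 2\right) 4\right)\right) - 226\right)^{2} = \left(\left(\left(1 + \left(24 \left(-2\right) + 2\right)\right) - 8\right) \left(6 - \left(\left(1 + \left(24 \left(-2\right) + 2\right)\right) - 8\right)\right) - 226\right)^{2} = \left(\left(\left(1 + \left(-48 + 2\right)\right) - 8\right) \left(6 - \left(\left(1 + \left(-48 + 2\right)\right) - 8\right)\right) - 226\right)^{2} = \left(\left(\left(1 - 46\right) - 8\right) \left(6 - \left(\left(1 - 46\right) - 8\right)\right) - 226\right)^{2} = \left(\left(-45 - 8\right) \left(6 - \left(-45 - 8\right)\right) - 226\right)^{2} = \left(- 53 \left(6 - -53\right) - 226\right)^{2} = \left(- 53 \left(6 + 53\right) - 226\right)^{2} = \left(\left(-53\right) 59 - 226\right)^{2} = \left(-3127 - 226\right)^{2} = \left(-3353\right)^{2} = 11242609$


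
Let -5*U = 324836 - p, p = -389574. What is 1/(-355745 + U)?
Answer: -1/498627 ≈ -2.0055e-6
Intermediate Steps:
U = -142882 (U = -(324836 - 1*(-389574))/5 = -(324836 + 389574)/5 = -1/5*714410 = -142882)
1/(-355745 + U) = 1/(-355745 - 142882) = 1/(-498627) = -1/498627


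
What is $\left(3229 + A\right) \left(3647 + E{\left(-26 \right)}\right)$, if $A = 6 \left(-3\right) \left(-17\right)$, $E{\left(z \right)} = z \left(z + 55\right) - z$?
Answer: $10318665$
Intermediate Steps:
$E{\left(z \right)} = - z + z \left(55 + z\right)$ ($E{\left(z \right)} = z \left(55 + z\right) - z = - z + z \left(55 + z\right)$)
$A = 306$ ($A = \left(-18\right) \left(-17\right) = 306$)
$\left(3229 + A\right) \left(3647 + E{\left(-26 \right)}\right) = \left(3229 + 306\right) \left(3647 - 26 \left(54 - 26\right)\right) = 3535 \left(3647 - 728\right) = 3535 \cdot 2919 = 10318665$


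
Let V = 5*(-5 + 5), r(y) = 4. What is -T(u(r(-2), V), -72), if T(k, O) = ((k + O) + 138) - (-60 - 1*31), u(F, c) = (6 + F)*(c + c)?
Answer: -157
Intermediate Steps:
V = 0 (V = 5*0 = 0)
u(F, c) = 2*c*(6 + F) (u(F, c) = (6 + F)*(2*c) = 2*c*(6 + F))
T(k, O) = 229 + O + k (T(k, O) = ((O + k) + 138) - (-60 - 31) = (138 + O + k) - 1*(-91) = (138 + O + k) + 91 = 229 + O + k)
-T(u(r(-2), V), -72) = -(229 - 72 + 2*0*(6 + 4)) = -(229 - 72 + 2*0*10) = -(229 - 72 + 0) = -1*157 = -157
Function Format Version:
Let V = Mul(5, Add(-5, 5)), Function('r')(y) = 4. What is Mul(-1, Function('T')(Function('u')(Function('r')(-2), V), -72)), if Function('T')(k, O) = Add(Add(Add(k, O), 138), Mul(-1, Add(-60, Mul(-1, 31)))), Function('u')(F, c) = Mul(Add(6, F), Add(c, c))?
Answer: -157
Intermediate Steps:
V = 0 (V = Mul(5, 0) = 0)
Function('u')(F, c) = Mul(2, c, Add(6, F)) (Function('u')(F, c) = Mul(Add(6, F), Mul(2, c)) = Mul(2, c, Add(6, F)))
Function('T')(k, O) = Add(229, O, k) (Function('T')(k, O) = Add(Add(Add(O, k), 138), Mul(-1, Add(-60, -31))) = Add(Add(138, O, k), Mul(-1, -91)) = Add(Add(138, O, k), 91) = Add(229, O, k))
Mul(-1, Function('T')(Function('u')(Function('r')(-2), V), -72)) = Mul(-1, Add(229, -72, Mul(2, 0, Add(6, 4)))) = Mul(-1, Add(229, -72, Mul(2, 0, 10))) = Mul(-1, Add(229, -72, 0)) = Mul(-1, 157) = -157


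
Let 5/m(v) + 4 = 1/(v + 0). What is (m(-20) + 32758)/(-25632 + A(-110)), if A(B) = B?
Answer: -1326649/1042551 ≈ -1.2725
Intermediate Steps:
m(v) = 5/(-4 + 1/v) (m(v) = 5/(-4 + 1/(v + 0)) = 5/(-4 + 1/v))
(m(-20) + 32758)/(-25632 + A(-110)) = (-5*(-20)/(-1 + 4*(-20)) + 32758)/(-25632 - 110) = (-5*(-20)/(-1 - 80) + 32758)/(-25742) = (-5*(-20)/(-81) + 32758)*(-1/25742) = (-5*(-20)*(-1/81) + 32758)*(-1/25742) = (-100/81 + 32758)*(-1/25742) = (2653298/81)*(-1/25742) = -1326649/1042551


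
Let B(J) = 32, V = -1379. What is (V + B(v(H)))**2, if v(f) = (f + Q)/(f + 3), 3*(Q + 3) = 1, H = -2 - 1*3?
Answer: 1814409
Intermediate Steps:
H = -5 (H = -2 - 3 = -5)
Q = -8/3 (Q = -3 + (1/3)*1 = -3 + 1/3 = -8/3 ≈ -2.6667)
v(f) = (-8/3 + f)/(3 + f) (v(f) = (f - 8/3)/(f + 3) = (-8/3 + f)/(3 + f))
(V + B(v(H)))**2 = (-1379 + 32)**2 = (-1347)**2 = 1814409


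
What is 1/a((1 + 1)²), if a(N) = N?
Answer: ¼ ≈ 0.25000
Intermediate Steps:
1/a((1 + 1)²) = 1/((1 + 1)²) = 1/(2²) = 1/4 = ¼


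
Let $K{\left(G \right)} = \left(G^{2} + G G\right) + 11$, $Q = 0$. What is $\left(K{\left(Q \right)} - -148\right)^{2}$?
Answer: $25281$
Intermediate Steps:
$K{\left(G \right)} = 11 + 2 G^{2}$ ($K{\left(G \right)} = \left(G^{2} + G^{2}\right) + 11 = 2 G^{2} + 11 = 11 + 2 G^{2}$)
$\left(K{\left(Q \right)} - -148\right)^{2} = \left(\left(11 + 2 \cdot 0^{2}\right) - -148\right)^{2} = \left(\left(11 + 2 \cdot 0\right) + 148\right)^{2} = \left(\left(11 + 0\right) + 148\right)^{2} = \left(11 + 148\right)^{2} = 159^{2} = 25281$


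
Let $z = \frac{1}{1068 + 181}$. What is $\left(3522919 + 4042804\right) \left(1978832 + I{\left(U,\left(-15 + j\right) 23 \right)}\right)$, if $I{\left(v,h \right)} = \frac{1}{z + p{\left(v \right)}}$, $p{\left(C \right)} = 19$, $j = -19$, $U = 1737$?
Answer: $\frac{355298777062608379}{23732} \approx 1.4971 \cdot 10^{13}$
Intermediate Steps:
$z = \frac{1}{1249} \approx 0.00080064$
$I{\left(v,h \right)} = \frac{1249}{23732}$ ($I{\left(v,h \right)} = \frac{1}{\frac{1}{1249} + 19} = \frac{1}{\frac{23732}{1249}} = \frac{1249}{23732}$)
$\left(3522919 + 4042804\right) \left(1978832 + I{\left(U,\left(-15 + j\right) 23 \right)}\right) = \left(3522919 + 4042804\right) \left(1978832 + \frac{1249}{23732}\right) = 7565723 \cdot \frac{46961642273}{23732} = \frac{355298777062608379}{23732}$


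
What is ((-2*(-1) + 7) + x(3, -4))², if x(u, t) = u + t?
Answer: 64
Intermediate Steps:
x(u, t) = t + u
((-2*(-1) + 7) + x(3, -4))² = ((-2*(-1) + 7) + (-4 + 3))² = ((2 + 7) - 1)² = (9 - 1)² = 8² = 64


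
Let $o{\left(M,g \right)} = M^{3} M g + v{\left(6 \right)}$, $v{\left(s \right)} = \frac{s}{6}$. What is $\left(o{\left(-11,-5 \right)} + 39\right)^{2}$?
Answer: $5353117225$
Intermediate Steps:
$v{\left(s \right)} = \frac{s}{6}$ ($v{\left(s \right)} = s \frac{1}{6} = \frac{s}{6}$)
$o{\left(M,g \right)} = 1 + g M^{4}$ ($o{\left(M,g \right)} = M^{3} M g + \frac{1}{6} \cdot 6 = M^{4} g + 1 = g M^{4} + 1 = 1 + g M^{4}$)
$\left(o{\left(-11,-5 \right)} + 39\right)^{2} = \left(\left(1 - 5 \left(-11\right)^{4}\right) + 39\right)^{2} = \left(\left(1 - 73205\right) + 39\right)^{2} = \left(-73204 + 39\right)^{2} = \left(-73165\right)^{2} = 5353117225$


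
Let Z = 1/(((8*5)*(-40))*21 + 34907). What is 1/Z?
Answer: 1307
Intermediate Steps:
Z = 1/1307 (Z = 1/((40*(-40))*21 + 34907) = 1/(-1600*21 + 34907) = 1/(-33600 + 34907) = 1/1307 ≈ 0.00076511)
1/Z = 1/(1/1307) = 1307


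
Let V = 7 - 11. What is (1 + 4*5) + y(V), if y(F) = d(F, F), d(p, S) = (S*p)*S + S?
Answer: -47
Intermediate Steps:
d(p, S) = S + p*S² (d(p, S) = p*S² + S = S + p*S²)
V = -4
y(F) = F*(1 + F²) (y(F) = F*(1 + F*F) = F*(1 + F²))
(1 + 4*5) + y(V) = (1 + 4*5) + (-4 + (-4)³) = (1 + 20) + (-4 - 64) = 21 - 68 = -47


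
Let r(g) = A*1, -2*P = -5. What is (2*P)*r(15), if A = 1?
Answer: 5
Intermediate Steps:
P = 5/2 (P = -½*(-5) = 5/2 ≈ 2.5000)
r(g) = 1 (r(g) = 1*1 = 1)
(2*P)*r(15) = (2*(5/2))*1 = 5*1 = 5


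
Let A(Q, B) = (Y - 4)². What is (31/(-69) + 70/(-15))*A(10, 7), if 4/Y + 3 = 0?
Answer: -90368/621 ≈ -145.52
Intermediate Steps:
Y = -4/3 (Y = 4/(-3 + 0) = 4/(-3) = 4*(-⅓) = -4/3 ≈ -1.3333)
A(Q, B) = 256/9 (A(Q, B) = (-4/3 - 4)² = (-16/3)² = 256/9)
(31/(-69) + 70/(-15))*A(10, 7) = (31/(-69) + 70/(-15))*(256/9) = (31*(-1/69) + 70*(-1/15))*(256/9) = (-31/69 - 14/3)*(256/9) = -353/69*256/9 = -90368/621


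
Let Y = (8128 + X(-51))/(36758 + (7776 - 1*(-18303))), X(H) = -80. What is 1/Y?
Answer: 62837/8048 ≈ 7.8078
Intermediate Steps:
Y = 8048/62837 (Y = (8128 - 80)/(36758 + (7776 - 1*(-18303))) = 8048/(36758 + (7776 + 18303)) = 8048/(36758 + 26079) = 8048/62837 ≈ 0.12808)
1/Y = 1/(8048/62837) = 62837/8048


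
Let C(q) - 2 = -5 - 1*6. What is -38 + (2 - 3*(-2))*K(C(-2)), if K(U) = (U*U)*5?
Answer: 3202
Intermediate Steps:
C(q) = -9 (C(q) = 2 + (-5 - 1*6) = 2 + (-5 - 6) = 2 - 11 = -9)
K(U) = 5*U² (K(U) = U²*5 = 5*U²)
-38 + (2 - 3*(-2))*K(C(-2)) = -38 + (2 - 3*(-2))*(5*(-9)²) = -38 + (2 + 6)*(5*81) = -38 + 8*405 = -38 + 3240 = 3202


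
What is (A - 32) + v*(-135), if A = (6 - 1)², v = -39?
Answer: 5258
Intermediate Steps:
A = 25 (A = 5² = 25)
(A - 32) + v*(-135) = (25 - 32) - 39*(-135) = -7 + 5265 = 5258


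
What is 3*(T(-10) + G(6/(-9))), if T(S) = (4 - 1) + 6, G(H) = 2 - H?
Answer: 35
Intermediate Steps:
T(S) = 9 (T(S) = 3 + 6 = 9)
3*(T(-10) + G(6/(-9))) = 3*(9 + (2 - 6/(-9))) = 3*(9 + (2 - 6*(-1)/9)) = 3*(9 + (2 - 1*(-⅔))) = 3*(9 + (2 + ⅔)) = 3*(9 + 8/3) = 3*(35/3) = 35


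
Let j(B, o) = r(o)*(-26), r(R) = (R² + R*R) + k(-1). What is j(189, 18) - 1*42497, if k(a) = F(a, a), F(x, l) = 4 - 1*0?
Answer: -59449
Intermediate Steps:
F(x, l) = 4 (F(x, l) = 4 + 0 = 4)
k(a) = 4
r(R) = 4 + 2*R² (r(R) = (R² + R*R) + 4 = (R² + R²) + 4 = 2*R² + 4 = 4 + 2*R²)
j(B, o) = -104 - 52*o² (j(B, o) = (4 + 2*o²)*(-26) = -104 - 52*o²)
j(189, 18) - 1*42497 = (-104 - 52*18²) - 1*42497 = (-104 - 52*324) - 42497 = (-104 - 16848) - 42497 = -16952 - 42497 = -59449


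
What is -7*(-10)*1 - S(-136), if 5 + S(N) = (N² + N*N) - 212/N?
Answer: -1255231/34 ≈ -36919.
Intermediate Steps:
S(N) = -5 - 212/N + 2*N² (S(N) = -5 + ((N² + N*N) - 212/N) = -5 + ((N² + N²) - 212/N) = -5 + (2*N² - 212/N) = -5 + (-212/N + 2*N²) = -5 - 212/N + 2*N²)
-7*(-10)*1 - S(-136) = -7*(-10)*1 - (-5 - 212/(-136) + 2*(-136)²) = 70*1 - (-5 - 212*(-1/136) + 2*18496) = 70 - (-5 + 53/34 + 36992) = 70 - 1*1257611/34 = 70 - 1257611/34 = -1255231/34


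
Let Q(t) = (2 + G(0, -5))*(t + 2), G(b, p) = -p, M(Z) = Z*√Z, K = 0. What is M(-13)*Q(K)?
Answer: -182*I*√13 ≈ -656.21*I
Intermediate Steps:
M(Z) = Z^(3/2)
Q(t) = 14 + 7*t (Q(t) = (2 - 1*(-5))*(t + 2) = (2 + 5)*(2 + t) = 7*(2 + t) = 14 + 7*t)
M(-13)*Q(K) = (-13)^(3/2)*(14 + 7*0) = (-13*I*√13)*(14 + 0) = -13*I*√13*14 = -182*I*√13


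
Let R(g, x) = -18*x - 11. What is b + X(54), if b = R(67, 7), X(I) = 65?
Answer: -72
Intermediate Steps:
R(g, x) = -11 - 18*x
b = -137 (b = -11 - 18*7 = -11 - 126 = -137)
b + X(54) = -137 + 65 = -72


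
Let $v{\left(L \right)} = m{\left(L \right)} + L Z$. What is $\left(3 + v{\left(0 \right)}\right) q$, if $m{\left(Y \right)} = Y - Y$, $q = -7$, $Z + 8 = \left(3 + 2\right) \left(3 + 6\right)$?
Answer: $-21$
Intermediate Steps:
$Z = 37$ ($Z = -8 + \left(3 + 2\right) \left(3 + 6\right) = -8 + 5 \cdot 9 = -8 + 45 = 37$)
$m{\left(Y \right)} = 0$
$v{\left(L \right)} = 37 L$ ($v{\left(L \right)} = 0 + L 37 = 0 + 37 L = 37 L$)
$\left(3 + v{\left(0 \right)}\right) q = \left(3 + 37 \cdot 0\right) \left(-7\right) = \left(3 + 0\right) \left(-7\right) = 3 \left(-7\right) = -21$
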